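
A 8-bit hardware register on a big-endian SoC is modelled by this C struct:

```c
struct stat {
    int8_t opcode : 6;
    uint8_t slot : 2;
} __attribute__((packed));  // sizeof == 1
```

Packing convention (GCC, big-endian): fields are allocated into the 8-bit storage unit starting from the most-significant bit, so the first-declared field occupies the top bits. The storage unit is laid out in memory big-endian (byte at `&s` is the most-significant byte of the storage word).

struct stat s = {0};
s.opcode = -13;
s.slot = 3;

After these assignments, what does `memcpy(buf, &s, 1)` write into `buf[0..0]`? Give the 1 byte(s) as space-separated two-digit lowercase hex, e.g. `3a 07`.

[2+:6] opcode=-13 & 0x3f = 0x33; word=0xcc
[0+:2] slot=3 & 0x3 = 0x3; word=0xcf
word = 0xcf → big-endian bytes:
  [0]=0xcf

cf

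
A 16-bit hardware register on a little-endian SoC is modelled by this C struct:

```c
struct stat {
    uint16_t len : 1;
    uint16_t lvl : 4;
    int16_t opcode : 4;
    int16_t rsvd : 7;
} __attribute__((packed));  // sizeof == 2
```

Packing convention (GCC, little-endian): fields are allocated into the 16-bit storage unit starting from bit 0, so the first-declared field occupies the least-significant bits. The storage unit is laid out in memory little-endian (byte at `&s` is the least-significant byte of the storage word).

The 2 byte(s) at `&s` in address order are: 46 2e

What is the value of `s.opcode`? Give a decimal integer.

2

[0]=0x46 [1]=0x2e (little-endian) → word 0x2e46
len:1 @ bit 0 → (0x2e46>>0)&0x1 = 0x0
lvl:4 @ bit 1 → (0x2e46>>1)&0xf = 0x3
opcode:4 @ bit 5 → (0x2e46>>5)&0xf = 0x2  ←
rsvd:7 @ bit 9 → (0x2e46>>9)&0x7f = 0x17
opcode signed 4b, MSB=0: value = 2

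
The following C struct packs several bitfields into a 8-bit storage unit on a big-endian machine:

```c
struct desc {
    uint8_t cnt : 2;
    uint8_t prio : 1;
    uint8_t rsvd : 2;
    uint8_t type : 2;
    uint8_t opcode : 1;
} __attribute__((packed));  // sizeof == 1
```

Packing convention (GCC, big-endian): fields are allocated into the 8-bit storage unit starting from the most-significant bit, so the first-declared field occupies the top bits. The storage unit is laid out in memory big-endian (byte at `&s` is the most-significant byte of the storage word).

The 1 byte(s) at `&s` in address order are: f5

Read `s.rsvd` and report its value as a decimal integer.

2

[0]=0xf5 (big-endian) → word 0xf5
cnt:2 @ bit 6 → (0xf5>>6)&0x3 = 0x3
prio:1 @ bit 5 → (0xf5>>5)&0x1 = 0x1
rsvd:2 @ bit 3 → (0xf5>>3)&0x3 = 0x2  ←
type:2 @ bit 1 → (0xf5>>1)&0x3 = 0x2
opcode:1 @ bit 0 → (0xf5>>0)&0x1 = 0x1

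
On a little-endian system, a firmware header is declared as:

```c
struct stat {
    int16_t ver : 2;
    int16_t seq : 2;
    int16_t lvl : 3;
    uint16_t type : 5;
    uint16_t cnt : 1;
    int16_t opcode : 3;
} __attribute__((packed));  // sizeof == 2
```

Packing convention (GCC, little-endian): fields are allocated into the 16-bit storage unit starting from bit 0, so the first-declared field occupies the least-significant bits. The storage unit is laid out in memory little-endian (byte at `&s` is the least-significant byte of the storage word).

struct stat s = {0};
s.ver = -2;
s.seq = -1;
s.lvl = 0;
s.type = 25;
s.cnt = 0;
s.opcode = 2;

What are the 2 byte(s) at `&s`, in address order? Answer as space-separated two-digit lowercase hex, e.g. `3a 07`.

ver:2 = -2 → 0x2 << 0 → word 0x0002
seq:2 = -1 → 0x3 << 2 → word 0x000e
lvl:3 = 0 → 0x0 << 4 → word 0x000e
type:5 = 25 → 0x19 << 7 → word 0x0c8e
cnt:1 = 0 → 0x0 << 12 → word 0x0c8e
opcode:3 = 2 → 0x2 << 13 → word 0x4c8e
word = 0x4c8e → little-endian bytes:
  [0]=0x8e  [1]=0x4c

8e 4c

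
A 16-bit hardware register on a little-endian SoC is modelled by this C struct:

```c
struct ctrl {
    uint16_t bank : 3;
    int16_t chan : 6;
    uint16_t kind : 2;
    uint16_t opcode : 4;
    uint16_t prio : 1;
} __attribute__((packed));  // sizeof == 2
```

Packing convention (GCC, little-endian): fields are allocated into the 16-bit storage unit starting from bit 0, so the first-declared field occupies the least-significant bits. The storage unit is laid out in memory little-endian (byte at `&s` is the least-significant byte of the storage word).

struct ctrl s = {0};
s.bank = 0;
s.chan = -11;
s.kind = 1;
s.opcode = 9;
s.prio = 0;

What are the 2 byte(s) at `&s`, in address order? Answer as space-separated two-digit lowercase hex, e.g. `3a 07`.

bank:3 = 0 → 0x0 << 0 → word 0x0000
chan:6 = -11 → 0x35 << 3 → word 0x01a8
kind:2 = 1 → 0x1 << 9 → word 0x03a8
opcode:4 = 9 → 0x9 << 11 → word 0x4ba8
prio:1 = 0 → 0x0 << 15 → word 0x4ba8
word = 0x4ba8 → little-endian bytes:
  [0]=0xa8  [1]=0x4b

a8 4b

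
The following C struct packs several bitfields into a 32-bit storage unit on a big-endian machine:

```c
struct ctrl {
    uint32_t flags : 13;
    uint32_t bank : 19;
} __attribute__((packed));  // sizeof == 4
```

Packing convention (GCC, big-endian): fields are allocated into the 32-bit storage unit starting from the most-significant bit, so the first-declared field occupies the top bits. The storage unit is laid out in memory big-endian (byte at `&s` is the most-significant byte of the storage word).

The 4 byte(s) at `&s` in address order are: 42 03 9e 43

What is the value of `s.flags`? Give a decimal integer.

2112

[0]=0x42 [1]=0x03 [2]=0x9e [3]=0x43 (big-endian) → word 0x42039e43
flags [19+:13] = (word>>19) & 0x1fff = 2112  ←
bank [0+:19] = (word>>0) & 0x7ffff = 237123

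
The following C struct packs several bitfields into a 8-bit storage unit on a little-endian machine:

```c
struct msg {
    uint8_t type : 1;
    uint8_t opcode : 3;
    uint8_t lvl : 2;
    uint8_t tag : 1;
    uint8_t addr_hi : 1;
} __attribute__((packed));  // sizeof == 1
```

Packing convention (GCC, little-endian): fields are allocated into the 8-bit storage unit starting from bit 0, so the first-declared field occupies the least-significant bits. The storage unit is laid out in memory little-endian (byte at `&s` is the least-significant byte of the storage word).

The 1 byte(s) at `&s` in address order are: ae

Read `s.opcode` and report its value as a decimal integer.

7

[0]=0xae (little-endian) → word 0xae
type [0+:1] = (word>>0) & 0x1 = 0
opcode [1+:3] = (word>>1) & 0x7 = 7  ←
lvl [4+:2] = (word>>4) & 0x3 = 2
tag [6+:1] = (word>>6) & 0x1 = 0
addr_hi [7+:1] = (word>>7) & 0x1 = 1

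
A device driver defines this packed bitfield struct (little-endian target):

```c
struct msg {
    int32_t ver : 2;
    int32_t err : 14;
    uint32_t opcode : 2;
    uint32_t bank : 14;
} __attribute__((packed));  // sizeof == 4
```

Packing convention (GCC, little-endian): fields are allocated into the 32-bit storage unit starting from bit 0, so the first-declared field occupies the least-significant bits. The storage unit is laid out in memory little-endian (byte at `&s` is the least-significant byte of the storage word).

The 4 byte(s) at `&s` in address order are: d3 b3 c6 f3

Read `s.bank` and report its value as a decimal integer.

[0]=0xd3 [1]=0xb3 [2]=0xc6 [3]=0xf3 (little-endian) → word 0xf3c6b3d3
ver [0+:2] = (word>>0) & 0x3 = 3
err [2+:14] = (word>>2) & 0x3fff = 11508
opcode [16+:2] = (word>>16) & 0x3 = 2
bank [18+:14] = (word>>18) & 0x3fff = 15601  ←

15601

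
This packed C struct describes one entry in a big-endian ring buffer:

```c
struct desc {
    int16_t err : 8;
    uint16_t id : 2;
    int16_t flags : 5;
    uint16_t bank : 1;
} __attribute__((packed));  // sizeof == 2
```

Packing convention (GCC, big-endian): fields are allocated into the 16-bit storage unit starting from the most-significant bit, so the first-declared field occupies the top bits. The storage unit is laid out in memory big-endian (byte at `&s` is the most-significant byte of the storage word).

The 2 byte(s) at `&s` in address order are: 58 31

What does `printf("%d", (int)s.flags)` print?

[0]=0x58 [1]=0x31 (big-endian) → word 0x5831
err:8 @ bit 8 → (0x5831>>8)&0xff = 0x58
id:2 @ bit 6 → (0x5831>>6)&0x3 = 0x0
flags:5 @ bit 1 → (0x5831>>1)&0x1f = 0x18  ←
bank:1 @ bit 0 → (0x5831>>0)&0x1 = 0x1
flags signed 5b, MSB=1: 24 - 32 = -8

-8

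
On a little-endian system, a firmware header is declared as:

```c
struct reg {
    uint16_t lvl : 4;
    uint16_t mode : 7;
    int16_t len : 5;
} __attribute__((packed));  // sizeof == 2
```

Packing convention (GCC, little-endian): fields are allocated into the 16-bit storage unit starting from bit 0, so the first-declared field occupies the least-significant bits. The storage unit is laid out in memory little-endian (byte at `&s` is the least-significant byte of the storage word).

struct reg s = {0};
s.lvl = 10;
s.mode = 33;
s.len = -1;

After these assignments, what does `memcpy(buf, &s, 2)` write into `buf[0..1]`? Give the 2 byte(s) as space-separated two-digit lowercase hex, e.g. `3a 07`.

lvl (4b) val=10 bits=0xa at bit 0: 0x000a
mode (7b) val=33 bits=0x21 at bit 4: 0x021a
len (5b) val=-1 bits=0x1f at bit 11: 0xfa1a
word = 0xfa1a → little-endian bytes:
  [0]=0x1a  [1]=0xfa

1a fa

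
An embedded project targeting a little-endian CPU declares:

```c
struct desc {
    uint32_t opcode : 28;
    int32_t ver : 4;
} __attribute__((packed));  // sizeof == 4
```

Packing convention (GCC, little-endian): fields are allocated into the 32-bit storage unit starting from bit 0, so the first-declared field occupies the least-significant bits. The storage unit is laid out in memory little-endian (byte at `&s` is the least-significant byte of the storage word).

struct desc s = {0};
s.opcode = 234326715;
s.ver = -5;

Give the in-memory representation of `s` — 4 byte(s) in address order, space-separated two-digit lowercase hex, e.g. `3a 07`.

[0+:28] opcode=234326715 & 0xfffffff = 0xdf78abb; word=0x0df78abb
[28+:4] ver=-5 & 0xf = 0xb; word=0xbdf78abb
word = 0xbdf78abb → little-endian bytes:
  [0]=0xbb  [1]=0x8a  [2]=0xf7  [3]=0xbd

bb 8a f7 bd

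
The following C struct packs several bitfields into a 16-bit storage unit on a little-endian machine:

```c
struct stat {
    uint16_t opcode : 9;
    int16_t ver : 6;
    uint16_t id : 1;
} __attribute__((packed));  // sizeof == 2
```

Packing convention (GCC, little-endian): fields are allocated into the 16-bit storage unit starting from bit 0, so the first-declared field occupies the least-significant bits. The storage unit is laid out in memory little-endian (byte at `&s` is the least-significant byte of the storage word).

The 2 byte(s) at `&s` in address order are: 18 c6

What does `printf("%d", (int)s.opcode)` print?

[0]=0x18 [1]=0xc6 (little-endian) → word 0xc618
opcode [0+:9] = (word>>0) & 0x1ff = 24  ←
ver [9+:6] = (word>>9) & 0x3f = 35
id [15+:1] = (word>>15) & 0x1 = 1

24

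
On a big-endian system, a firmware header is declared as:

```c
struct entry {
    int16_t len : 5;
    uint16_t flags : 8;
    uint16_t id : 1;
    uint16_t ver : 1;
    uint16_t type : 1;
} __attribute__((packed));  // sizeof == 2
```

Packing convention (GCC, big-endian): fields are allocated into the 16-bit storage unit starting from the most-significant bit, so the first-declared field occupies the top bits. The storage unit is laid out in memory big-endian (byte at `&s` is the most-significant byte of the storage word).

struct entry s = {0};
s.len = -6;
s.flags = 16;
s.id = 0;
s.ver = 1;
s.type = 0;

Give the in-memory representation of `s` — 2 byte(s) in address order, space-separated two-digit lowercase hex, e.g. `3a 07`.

[11+:5] len=-6 & 0x1f = 0x1a; word=0xd000
[3+:8] flags=16 & 0xff = 0x10; word=0xd080
[2+:1] id=0 & 0x1 = 0x0; word=0xd080
[1+:1] ver=1 & 0x1 = 0x1; word=0xd082
[0+:1] type=0 & 0x1 = 0x0; word=0xd082
word = 0xd082 → big-endian bytes:
  [0]=0xd0  [1]=0x82

d0 82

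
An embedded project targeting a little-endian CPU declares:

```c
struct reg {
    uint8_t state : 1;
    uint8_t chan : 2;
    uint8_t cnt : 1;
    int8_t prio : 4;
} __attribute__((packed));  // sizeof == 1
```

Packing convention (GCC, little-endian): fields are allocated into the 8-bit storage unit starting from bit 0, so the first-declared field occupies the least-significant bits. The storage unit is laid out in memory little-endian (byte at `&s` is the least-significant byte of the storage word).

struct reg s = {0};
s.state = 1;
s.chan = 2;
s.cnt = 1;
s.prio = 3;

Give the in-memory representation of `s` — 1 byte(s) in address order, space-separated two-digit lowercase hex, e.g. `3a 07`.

3d

state (1b) val=1 bits=0x1 at bit 0: 0x01
chan (2b) val=2 bits=0x2 at bit 1: 0x05
cnt (1b) val=1 bits=0x1 at bit 3: 0x0d
prio (4b) val=3 bits=0x3 at bit 4: 0x3d
word = 0x3d → little-endian bytes:
  [0]=0x3d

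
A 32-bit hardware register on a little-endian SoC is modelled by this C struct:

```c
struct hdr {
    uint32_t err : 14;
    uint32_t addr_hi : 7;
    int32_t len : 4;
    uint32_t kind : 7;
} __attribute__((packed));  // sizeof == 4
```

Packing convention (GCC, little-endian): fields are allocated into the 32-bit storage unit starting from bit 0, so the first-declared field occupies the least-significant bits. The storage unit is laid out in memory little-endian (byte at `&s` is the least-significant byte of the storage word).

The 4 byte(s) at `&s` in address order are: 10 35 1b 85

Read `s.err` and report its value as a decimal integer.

13584

[0]=0x10 [1]=0x35 [2]=0x1b [3]=0x85 (little-endian) → word 0x851b3510
err [0+:14] = (word>>0) & 0x3fff = 13584  ←
addr_hi [14+:7] = (word>>14) & 0x7f = 108
len [21+:4] = (word>>21) & 0xf = 8
kind [25+:7] = (word>>25) & 0x7f = 66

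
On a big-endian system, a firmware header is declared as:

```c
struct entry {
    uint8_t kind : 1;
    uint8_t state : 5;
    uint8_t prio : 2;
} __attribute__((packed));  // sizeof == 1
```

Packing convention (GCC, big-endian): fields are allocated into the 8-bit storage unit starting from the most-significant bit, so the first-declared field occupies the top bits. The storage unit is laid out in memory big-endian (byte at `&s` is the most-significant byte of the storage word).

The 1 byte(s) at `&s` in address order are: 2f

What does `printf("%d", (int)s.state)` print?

11

[0]=0x2f (big-endian) → word 0x2f
kind [7+:1] = (word>>7) & 0x1 = 0
state [2+:5] = (word>>2) & 0x1f = 11  ←
prio [0+:2] = (word>>0) & 0x3 = 3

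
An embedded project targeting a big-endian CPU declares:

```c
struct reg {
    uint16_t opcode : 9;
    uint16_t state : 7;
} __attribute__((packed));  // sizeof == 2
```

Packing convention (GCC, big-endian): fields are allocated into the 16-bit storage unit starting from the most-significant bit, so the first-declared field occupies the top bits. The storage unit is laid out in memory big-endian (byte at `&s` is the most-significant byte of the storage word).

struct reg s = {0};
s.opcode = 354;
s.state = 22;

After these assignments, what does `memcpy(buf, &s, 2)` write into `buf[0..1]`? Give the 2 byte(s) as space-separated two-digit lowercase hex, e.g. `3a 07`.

b1 16

[7+:9] opcode=354 & 0x1ff = 0x162; word=0xb100
[0+:7] state=22 & 0x7f = 0x16; word=0xb116
word = 0xb116 → big-endian bytes:
  [0]=0xb1  [1]=0x16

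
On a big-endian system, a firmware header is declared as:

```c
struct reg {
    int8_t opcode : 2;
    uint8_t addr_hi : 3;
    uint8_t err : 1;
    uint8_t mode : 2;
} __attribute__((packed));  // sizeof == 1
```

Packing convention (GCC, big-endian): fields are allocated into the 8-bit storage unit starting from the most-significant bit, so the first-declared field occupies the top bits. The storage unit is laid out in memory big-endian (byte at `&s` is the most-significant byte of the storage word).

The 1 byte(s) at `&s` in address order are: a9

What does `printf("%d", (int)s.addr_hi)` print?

5

[0]=0xa9 (big-endian) → word 0xa9
opcode:2 @ bit 6 → (0xa9>>6)&0x3 = 0x2
addr_hi:3 @ bit 3 → (0xa9>>3)&0x7 = 0x5  ←
err:1 @ bit 2 → (0xa9>>2)&0x1 = 0x0
mode:2 @ bit 0 → (0xa9>>0)&0x3 = 0x1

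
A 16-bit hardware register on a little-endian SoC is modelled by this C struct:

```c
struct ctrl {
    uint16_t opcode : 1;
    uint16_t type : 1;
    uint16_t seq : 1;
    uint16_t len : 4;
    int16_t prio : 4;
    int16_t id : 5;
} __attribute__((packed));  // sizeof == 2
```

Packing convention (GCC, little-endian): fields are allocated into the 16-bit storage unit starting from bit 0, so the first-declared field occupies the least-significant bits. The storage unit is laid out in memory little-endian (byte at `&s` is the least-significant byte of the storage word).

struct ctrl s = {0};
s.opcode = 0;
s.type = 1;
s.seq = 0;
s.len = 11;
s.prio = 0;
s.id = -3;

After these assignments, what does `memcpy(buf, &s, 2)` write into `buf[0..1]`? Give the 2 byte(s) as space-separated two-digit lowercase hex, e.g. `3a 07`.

5a e8

[0+:1] opcode=0 & 0x1 = 0x0; word=0x0000
[1+:1] type=1 & 0x1 = 0x1; word=0x0002
[2+:1] seq=0 & 0x1 = 0x0; word=0x0002
[3+:4] len=11 & 0xf = 0xb; word=0x005a
[7+:4] prio=0 & 0xf = 0x0; word=0x005a
[11+:5] id=-3 & 0x1f = 0x1d; word=0xe85a
word = 0xe85a → little-endian bytes:
  [0]=0x5a  [1]=0xe8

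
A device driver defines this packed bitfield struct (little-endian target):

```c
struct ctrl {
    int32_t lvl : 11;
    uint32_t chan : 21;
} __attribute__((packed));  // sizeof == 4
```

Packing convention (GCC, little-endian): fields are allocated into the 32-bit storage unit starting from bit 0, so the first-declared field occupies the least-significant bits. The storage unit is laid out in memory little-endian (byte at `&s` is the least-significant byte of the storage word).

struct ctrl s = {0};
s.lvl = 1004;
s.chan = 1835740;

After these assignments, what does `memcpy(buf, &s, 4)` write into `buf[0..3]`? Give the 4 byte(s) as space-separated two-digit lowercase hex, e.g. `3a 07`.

lvl:11 = 1004 → 0x3ec << 0 → word 0x000003ec
chan:21 = 1835740 → 0x1c02dc << 11 → word 0xe016e3ec
word = 0xe016e3ec → little-endian bytes:
  [0]=0xec  [1]=0xe3  [2]=0x16  [3]=0xe0

ec e3 16 e0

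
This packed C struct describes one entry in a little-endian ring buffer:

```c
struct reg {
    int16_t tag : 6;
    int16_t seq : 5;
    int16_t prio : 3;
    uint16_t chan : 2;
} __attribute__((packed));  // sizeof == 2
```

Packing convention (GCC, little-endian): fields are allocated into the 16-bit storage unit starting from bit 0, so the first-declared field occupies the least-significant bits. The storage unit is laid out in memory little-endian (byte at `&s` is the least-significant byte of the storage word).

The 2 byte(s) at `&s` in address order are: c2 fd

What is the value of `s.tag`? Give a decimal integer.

[0]=0xc2 [1]=0xfd (little-endian) → word 0xfdc2
tag:6 @ bit 0 → (0xfdc2>>0)&0x3f = 0x2  ←
seq:5 @ bit 6 → (0xfdc2>>6)&0x1f = 0x17
prio:3 @ bit 11 → (0xfdc2>>11)&0x7 = 0x7
chan:2 @ bit 14 → (0xfdc2>>14)&0x3 = 0x3
tag signed 6b, MSB=0: value = 2

2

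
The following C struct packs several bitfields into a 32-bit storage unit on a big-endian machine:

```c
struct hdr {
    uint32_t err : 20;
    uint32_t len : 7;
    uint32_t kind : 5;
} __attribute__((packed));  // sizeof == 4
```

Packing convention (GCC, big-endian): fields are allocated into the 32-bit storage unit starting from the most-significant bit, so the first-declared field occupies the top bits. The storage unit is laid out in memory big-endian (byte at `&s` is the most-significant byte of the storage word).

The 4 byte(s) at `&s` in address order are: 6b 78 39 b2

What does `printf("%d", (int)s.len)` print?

77

[0]=0x6b [1]=0x78 [2]=0x39 [3]=0xb2 (big-endian) → word 0x6b7839b2
err:20 @ bit 12 → (0x6b7839b2>>12)&0xfffff = 0x6b783
len:7 @ bit 5 → (0x6b7839b2>>5)&0x7f = 0x4d  ←
kind:5 @ bit 0 → (0x6b7839b2>>0)&0x1f = 0x12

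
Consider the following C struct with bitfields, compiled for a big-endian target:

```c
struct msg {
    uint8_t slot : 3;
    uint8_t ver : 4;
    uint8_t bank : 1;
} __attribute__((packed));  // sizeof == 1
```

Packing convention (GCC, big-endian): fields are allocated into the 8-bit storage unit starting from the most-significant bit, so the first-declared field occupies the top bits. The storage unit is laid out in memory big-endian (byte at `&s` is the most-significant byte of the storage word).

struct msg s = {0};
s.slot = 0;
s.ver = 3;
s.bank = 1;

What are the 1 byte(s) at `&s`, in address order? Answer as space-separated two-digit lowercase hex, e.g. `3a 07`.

07

slot:3 = 0 → 0x0 << 5 → word 0x00
ver:4 = 3 → 0x3 << 1 → word 0x06
bank:1 = 1 → 0x1 << 0 → word 0x07
word = 0x07 → big-endian bytes:
  [0]=0x07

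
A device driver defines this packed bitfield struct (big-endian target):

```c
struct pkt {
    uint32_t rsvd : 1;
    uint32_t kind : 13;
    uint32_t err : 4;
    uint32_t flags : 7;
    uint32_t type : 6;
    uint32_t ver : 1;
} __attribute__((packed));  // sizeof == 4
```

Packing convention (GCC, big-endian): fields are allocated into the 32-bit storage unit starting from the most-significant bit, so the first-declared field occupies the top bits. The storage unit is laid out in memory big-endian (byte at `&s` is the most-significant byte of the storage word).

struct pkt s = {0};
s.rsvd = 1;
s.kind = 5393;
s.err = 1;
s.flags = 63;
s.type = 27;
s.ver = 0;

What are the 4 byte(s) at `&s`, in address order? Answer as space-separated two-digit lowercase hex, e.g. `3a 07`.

d4 44 5f b6

[31+:1] rsvd=1 & 0x1 = 0x1; word=0x80000000
[18+:13] kind=5393 & 0x1fff = 0x1511; word=0xd4440000
[14+:4] err=1 & 0xf = 0x1; word=0xd4444000
[7+:7] flags=63 & 0x7f = 0x3f; word=0xd4445f80
[1+:6] type=27 & 0x3f = 0x1b; word=0xd4445fb6
[0+:1] ver=0 & 0x1 = 0x0; word=0xd4445fb6
word = 0xd4445fb6 → big-endian bytes:
  [0]=0xd4  [1]=0x44  [2]=0x5f  [3]=0xb6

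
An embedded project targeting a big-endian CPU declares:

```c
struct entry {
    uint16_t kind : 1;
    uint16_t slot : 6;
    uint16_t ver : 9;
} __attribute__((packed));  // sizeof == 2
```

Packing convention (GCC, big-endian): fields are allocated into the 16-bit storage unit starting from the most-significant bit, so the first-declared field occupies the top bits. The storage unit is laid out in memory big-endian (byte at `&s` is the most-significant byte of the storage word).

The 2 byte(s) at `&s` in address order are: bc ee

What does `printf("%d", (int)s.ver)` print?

238

[0]=0xbc [1]=0xee (big-endian) → word 0xbcee
kind [15+:1] = (word>>15) & 0x1 = 1
slot [9+:6] = (word>>9) & 0x3f = 30
ver [0+:9] = (word>>0) & 0x1ff = 238  ←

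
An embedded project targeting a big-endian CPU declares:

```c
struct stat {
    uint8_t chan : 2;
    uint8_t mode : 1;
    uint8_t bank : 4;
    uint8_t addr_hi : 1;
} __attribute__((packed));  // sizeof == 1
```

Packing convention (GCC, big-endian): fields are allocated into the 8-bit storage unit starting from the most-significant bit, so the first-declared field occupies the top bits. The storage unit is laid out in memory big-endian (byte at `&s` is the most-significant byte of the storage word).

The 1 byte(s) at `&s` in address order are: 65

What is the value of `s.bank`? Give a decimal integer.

2

[0]=0x65 (big-endian) → word 0x65
chan [6+:2] = (word>>6) & 0x3 = 1
mode [5+:1] = (word>>5) & 0x1 = 1
bank [1+:4] = (word>>1) & 0xf = 2  ←
addr_hi [0+:1] = (word>>0) & 0x1 = 1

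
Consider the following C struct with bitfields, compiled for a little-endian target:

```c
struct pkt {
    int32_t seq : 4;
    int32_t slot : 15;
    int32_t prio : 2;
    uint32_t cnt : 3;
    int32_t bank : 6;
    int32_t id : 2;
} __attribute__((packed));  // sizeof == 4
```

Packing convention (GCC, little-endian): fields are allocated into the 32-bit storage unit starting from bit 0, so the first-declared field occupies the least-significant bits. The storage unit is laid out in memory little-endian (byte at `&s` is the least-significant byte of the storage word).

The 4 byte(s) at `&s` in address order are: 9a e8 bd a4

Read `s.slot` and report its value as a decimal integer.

-8567

[0]=0x9a [1]=0xe8 [2]=0xbd [3]=0xa4 (little-endian) → word 0xa4bde89a
seq [0+:4] = (word>>0) & 0xf = 10
slot [4+:15] = (word>>4) & 0x7fff = 24201  ←
prio [19+:2] = (word>>19) & 0x3 = 3
cnt [21+:3] = (word>>21) & 0x7 = 5
bank [24+:6] = (word>>24) & 0x3f = 36
id [30+:2] = (word>>30) & 0x3 = 2
slot signed 15b, MSB=1: 24201 - 32768 = -8567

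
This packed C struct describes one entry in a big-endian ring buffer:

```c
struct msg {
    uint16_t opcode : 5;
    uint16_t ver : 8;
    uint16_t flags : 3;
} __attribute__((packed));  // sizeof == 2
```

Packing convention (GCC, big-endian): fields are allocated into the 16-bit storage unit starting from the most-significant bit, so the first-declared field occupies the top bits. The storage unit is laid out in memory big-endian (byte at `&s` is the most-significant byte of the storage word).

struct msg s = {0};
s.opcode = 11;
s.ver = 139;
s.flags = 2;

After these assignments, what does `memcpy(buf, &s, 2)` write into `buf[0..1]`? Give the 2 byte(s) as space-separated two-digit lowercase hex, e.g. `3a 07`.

opcode (5b) val=11 bits=0xb at bit 11: 0x5800
ver (8b) val=139 bits=0x8b at bit 3: 0x5c58
flags (3b) val=2 bits=0x2 at bit 0: 0x5c5a
word = 0x5c5a → big-endian bytes:
  [0]=0x5c  [1]=0x5a

5c 5a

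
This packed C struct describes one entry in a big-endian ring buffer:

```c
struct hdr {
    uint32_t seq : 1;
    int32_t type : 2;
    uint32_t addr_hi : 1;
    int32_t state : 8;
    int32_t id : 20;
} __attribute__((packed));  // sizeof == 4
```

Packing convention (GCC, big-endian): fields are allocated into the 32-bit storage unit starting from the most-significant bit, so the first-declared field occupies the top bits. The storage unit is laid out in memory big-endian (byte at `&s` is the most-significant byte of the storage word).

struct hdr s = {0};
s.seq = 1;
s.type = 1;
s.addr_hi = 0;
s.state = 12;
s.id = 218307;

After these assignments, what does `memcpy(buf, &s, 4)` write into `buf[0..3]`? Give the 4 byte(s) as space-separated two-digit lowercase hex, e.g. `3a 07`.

a0 c3 54 c3

[31+:1] seq=1 & 0x1 = 0x1; word=0x80000000
[29+:2] type=1 & 0x3 = 0x1; word=0xa0000000
[28+:1] addr_hi=0 & 0x1 = 0x0; word=0xa0000000
[20+:8] state=12 & 0xff = 0xc; word=0xa0c00000
[0+:20] id=218307 & 0xfffff = 0x354c3; word=0xa0c354c3
word = 0xa0c354c3 → big-endian bytes:
  [0]=0xa0  [1]=0xc3  [2]=0x54  [3]=0xc3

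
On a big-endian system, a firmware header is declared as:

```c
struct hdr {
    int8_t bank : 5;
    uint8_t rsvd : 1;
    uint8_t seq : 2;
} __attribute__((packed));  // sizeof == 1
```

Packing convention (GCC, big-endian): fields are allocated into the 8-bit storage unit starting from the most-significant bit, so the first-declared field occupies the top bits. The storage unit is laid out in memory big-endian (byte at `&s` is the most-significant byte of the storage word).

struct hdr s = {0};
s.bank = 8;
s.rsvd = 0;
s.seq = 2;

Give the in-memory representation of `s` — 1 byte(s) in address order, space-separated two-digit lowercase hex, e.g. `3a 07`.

bank (5b) val=8 bits=0x8 at bit 3: 0x40
rsvd (1b) val=0 bits=0x0 at bit 2: 0x40
seq (2b) val=2 bits=0x2 at bit 0: 0x42
word = 0x42 → big-endian bytes:
  [0]=0x42

42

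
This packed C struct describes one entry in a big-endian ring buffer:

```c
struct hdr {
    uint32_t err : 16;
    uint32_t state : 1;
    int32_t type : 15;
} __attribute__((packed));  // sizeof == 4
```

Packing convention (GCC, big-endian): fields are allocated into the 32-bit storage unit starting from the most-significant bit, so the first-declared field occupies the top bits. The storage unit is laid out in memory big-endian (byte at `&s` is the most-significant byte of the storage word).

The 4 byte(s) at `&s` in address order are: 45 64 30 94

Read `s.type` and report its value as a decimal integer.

12436

[0]=0x45 [1]=0x64 [2]=0x30 [3]=0x94 (big-endian) → word 0x45643094
err:16 @ bit 16 → (0x45643094>>16)&0xffff = 0x4564
state:1 @ bit 15 → (0x45643094>>15)&0x1 = 0x0
type:15 @ bit 0 → (0x45643094>>0)&0x7fff = 0x3094  ←
type signed 15b, MSB=0: value = 12436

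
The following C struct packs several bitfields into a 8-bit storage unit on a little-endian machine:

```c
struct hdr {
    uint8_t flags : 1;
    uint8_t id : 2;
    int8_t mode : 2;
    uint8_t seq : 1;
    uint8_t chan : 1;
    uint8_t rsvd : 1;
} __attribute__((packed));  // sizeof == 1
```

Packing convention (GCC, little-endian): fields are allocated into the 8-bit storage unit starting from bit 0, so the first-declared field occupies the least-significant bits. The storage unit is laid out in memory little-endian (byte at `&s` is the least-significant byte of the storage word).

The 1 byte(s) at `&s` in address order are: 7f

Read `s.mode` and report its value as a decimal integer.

[0]=0x7f (little-endian) → word 0x7f
flags [0+:1] = (word>>0) & 0x1 = 1
id [1+:2] = (word>>1) & 0x3 = 3
mode [3+:2] = (word>>3) & 0x3 = 3  ←
seq [5+:1] = (word>>5) & 0x1 = 1
chan [6+:1] = (word>>6) & 0x1 = 1
rsvd [7+:1] = (word>>7) & 0x1 = 0
mode signed 2b, MSB=1: 3 - 4 = -1

-1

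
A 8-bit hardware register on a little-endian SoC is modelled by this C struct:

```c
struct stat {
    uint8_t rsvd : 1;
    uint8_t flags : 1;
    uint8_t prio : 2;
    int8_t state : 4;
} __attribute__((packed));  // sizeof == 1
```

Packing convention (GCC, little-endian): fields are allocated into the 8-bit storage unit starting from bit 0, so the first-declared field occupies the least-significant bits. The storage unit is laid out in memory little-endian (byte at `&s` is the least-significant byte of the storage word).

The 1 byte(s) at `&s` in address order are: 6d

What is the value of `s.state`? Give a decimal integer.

6

[0]=0x6d (little-endian) → word 0x6d
rsvd:1 @ bit 0 → (0x6d>>0)&0x1 = 0x1
flags:1 @ bit 1 → (0x6d>>1)&0x1 = 0x0
prio:2 @ bit 2 → (0x6d>>2)&0x3 = 0x3
state:4 @ bit 4 → (0x6d>>4)&0xf = 0x6  ←
state signed 4b, MSB=0: value = 6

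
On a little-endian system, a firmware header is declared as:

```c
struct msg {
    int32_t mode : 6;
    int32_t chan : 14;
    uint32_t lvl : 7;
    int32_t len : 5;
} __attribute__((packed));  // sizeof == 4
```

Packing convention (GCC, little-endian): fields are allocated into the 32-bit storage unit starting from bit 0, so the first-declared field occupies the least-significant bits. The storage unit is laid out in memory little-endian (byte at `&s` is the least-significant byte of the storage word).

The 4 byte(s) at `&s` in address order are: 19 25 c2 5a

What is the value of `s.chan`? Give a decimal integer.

[0]=0x19 [1]=0x25 [2]=0xc2 [3]=0x5a (little-endian) → word 0x5ac22519
mode [0+:6] = (word>>0) & 0x3f = 25
chan [6+:14] = (word>>6) & 0x3fff = 2196  ←
lvl [20+:7] = (word>>20) & 0x7f = 44
len [27+:5] = (word>>27) & 0x1f = 11
chan signed 14b, MSB=0: value = 2196

2196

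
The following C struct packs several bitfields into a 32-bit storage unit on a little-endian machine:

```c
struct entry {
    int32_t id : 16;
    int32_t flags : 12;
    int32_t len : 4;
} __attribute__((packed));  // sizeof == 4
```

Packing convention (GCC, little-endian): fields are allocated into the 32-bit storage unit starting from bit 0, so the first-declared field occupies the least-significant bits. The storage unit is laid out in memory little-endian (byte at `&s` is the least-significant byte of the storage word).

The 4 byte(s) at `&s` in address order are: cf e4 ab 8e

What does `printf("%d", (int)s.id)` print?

-6961

[0]=0xcf [1]=0xe4 [2]=0xab [3]=0x8e (little-endian) → word 0x8eabe4cf
id [0+:16] = (word>>0) & 0xffff = 58575  ←
flags [16+:12] = (word>>16) & 0xfff = 3755
len [28+:4] = (word>>28) & 0xf = 8
id signed 16b, MSB=1: 58575 - 65536 = -6961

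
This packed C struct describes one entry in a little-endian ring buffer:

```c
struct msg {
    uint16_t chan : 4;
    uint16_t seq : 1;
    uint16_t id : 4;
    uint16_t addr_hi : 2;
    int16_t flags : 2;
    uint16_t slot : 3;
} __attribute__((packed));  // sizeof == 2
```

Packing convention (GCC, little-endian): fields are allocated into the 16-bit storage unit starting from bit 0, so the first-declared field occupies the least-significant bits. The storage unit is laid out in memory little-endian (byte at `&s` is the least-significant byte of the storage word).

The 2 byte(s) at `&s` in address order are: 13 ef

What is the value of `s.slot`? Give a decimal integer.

[0]=0x13 [1]=0xef (little-endian) → word 0xef13
chan:4 @ bit 0 → (0xef13>>0)&0xf = 0x3
seq:1 @ bit 4 → (0xef13>>4)&0x1 = 0x1
id:4 @ bit 5 → (0xef13>>5)&0xf = 0x8
addr_hi:2 @ bit 9 → (0xef13>>9)&0x3 = 0x3
flags:2 @ bit 11 → (0xef13>>11)&0x3 = 0x1
slot:3 @ bit 13 → (0xef13>>13)&0x7 = 0x7  ←

7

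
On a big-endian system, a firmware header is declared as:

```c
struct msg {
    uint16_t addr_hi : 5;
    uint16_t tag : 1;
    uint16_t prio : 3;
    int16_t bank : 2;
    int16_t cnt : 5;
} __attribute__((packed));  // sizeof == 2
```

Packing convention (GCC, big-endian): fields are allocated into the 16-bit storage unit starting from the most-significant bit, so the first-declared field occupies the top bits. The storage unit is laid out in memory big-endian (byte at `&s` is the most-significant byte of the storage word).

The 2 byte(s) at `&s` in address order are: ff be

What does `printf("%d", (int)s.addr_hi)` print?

[0]=0xff [1]=0xbe (big-endian) → word 0xffbe
addr_hi:5 @ bit 11 → (0xffbe>>11)&0x1f = 0x1f  ←
tag:1 @ bit 10 → (0xffbe>>10)&0x1 = 0x1
prio:3 @ bit 7 → (0xffbe>>7)&0x7 = 0x7
bank:2 @ bit 5 → (0xffbe>>5)&0x3 = 0x1
cnt:5 @ bit 0 → (0xffbe>>0)&0x1f = 0x1e

31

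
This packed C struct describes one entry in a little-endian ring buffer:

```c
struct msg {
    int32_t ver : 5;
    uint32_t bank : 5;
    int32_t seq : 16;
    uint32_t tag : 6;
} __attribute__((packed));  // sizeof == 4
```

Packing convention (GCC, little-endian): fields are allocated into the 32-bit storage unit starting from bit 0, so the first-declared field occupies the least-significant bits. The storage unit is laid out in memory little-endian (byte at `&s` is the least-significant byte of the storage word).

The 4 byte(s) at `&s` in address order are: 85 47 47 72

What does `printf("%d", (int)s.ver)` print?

[0]=0x85 [1]=0x47 [2]=0x47 [3]=0x72 (little-endian) → word 0x72474785
ver [0+:5] = (word>>0) & 0x1f = 5  ←
bank [5+:5] = (word>>5) & 0x1f = 28
seq [10+:16] = (word>>10) & 0xffff = 37329
tag [26+:6] = (word>>26) & 0x3f = 28
ver signed 5b, MSB=0: value = 5

5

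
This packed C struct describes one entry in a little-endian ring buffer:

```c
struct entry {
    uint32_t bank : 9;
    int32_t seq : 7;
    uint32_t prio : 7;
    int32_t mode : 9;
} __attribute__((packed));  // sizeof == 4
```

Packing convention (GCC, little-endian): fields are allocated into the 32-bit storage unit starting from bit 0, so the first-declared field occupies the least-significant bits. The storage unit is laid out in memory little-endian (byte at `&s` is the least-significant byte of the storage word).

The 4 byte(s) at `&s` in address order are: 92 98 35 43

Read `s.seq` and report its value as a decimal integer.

-52

[0]=0x92 [1]=0x98 [2]=0x35 [3]=0x43 (little-endian) → word 0x43359892
bank [0+:9] = (word>>0) & 0x1ff = 146
seq [9+:7] = (word>>9) & 0x7f = 76  ←
prio [16+:7] = (word>>16) & 0x7f = 53
mode [23+:9] = (word>>23) & 0x1ff = 134
seq signed 7b, MSB=1: 76 - 128 = -52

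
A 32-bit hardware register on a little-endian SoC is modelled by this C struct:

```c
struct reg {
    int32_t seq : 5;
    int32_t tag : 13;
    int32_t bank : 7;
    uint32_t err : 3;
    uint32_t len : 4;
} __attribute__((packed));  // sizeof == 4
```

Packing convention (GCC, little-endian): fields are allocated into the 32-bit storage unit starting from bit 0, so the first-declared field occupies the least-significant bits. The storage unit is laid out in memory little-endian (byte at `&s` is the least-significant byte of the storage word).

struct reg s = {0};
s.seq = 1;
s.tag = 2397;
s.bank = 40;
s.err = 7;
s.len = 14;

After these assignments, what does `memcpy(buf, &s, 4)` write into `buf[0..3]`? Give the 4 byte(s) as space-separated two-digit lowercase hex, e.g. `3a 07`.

[0+:5] seq=1 & 0x1f = 0x1; word=0x00000001
[5+:13] tag=2397 & 0x1fff = 0x95d; word=0x00012ba1
[18+:7] bank=40 & 0x7f = 0x28; word=0x00a12ba1
[25+:3] err=7 & 0x7 = 0x7; word=0x0ea12ba1
[28+:4] len=14 & 0xf = 0xe; word=0xeea12ba1
word = 0xeea12ba1 → little-endian bytes:
  [0]=0xa1  [1]=0x2b  [2]=0xa1  [3]=0xee

a1 2b a1 ee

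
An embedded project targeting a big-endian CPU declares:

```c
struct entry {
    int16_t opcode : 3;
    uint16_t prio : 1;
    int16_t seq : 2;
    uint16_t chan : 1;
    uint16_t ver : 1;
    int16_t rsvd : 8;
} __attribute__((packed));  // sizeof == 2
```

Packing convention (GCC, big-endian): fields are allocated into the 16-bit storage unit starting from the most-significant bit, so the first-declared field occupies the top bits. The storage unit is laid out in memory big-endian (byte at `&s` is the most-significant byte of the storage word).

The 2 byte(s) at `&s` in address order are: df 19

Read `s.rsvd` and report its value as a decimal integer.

25

[0]=0xdf [1]=0x19 (big-endian) → word 0xdf19
opcode [13+:3] = (word>>13) & 0x7 = 6
prio [12+:1] = (word>>12) & 0x1 = 1
seq [10+:2] = (word>>10) & 0x3 = 3
chan [9+:1] = (word>>9) & 0x1 = 1
ver [8+:1] = (word>>8) & 0x1 = 1
rsvd [0+:8] = (word>>0) & 0xff = 25  ←
rsvd signed 8b, MSB=0: value = 25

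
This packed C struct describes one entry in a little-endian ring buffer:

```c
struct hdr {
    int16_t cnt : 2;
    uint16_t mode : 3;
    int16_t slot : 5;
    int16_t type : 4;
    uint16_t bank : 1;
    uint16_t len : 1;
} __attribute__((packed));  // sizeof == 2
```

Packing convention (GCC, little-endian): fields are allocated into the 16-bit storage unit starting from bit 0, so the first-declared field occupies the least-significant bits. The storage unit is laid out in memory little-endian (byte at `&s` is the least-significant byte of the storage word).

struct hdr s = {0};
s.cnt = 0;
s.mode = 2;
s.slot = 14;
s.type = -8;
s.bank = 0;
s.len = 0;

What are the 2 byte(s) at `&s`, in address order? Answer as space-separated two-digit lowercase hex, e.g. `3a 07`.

cnt:2 = 0 → 0x0 << 0 → word 0x0000
mode:3 = 2 → 0x2 << 2 → word 0x0008
slot:5 = 14 → 0xe << 5 → word 0x01c8
type:4 = -8 → 0x8 << 10 → word 0x21c8
bank:1 = 0 → 0x0 << 14 → word 0x21c8
len:1 = 0 → 0x0 << 15 → word 0x21c8
word = 0x21c8 → little-endian bytes:
  [0]=0xc8  [1]=0x21

c8 21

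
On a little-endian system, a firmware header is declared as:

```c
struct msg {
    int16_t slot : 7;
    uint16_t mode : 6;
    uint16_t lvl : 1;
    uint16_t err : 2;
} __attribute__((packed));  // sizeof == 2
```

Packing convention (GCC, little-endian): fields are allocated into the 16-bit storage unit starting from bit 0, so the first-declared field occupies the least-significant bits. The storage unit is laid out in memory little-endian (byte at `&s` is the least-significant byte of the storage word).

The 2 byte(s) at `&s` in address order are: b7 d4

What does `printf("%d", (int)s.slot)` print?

55

[0]=0xb7 [1]=0xd4 (little-endian) → word 0xd4b7
slot:7 @ bit 0 → (0xd4b7>>0)&0x7f = 0x37  ←
mode:6 @ bit 7 → (0xd4b7>>7)&0x3f = 0x29
lvl:1 @ bit 13 → (0xd4b7>>13)&0x1 = 0x0
err:2 @ bit 14 → (0xd4b7>>14)&0x3 = 0x3
slot signed 7b, MSB=0: value = 55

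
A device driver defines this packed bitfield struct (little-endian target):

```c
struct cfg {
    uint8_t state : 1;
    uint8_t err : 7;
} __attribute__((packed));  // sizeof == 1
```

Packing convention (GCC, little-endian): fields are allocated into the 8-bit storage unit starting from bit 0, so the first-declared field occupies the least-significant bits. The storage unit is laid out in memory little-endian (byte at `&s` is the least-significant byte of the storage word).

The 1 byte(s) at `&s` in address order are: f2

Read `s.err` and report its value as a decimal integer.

121

[0]=0xf2 (little-endian) → word 0xf2
state:1 @ bit 0 → (0xf2>>0)&0x1 = 0x0
err:7 @ bit 1 → (0xf2>>1)&0x7f = 0x79  ←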